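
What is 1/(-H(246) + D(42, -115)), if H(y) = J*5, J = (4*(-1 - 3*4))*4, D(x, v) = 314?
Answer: 1/1354 ≈ 0.00073855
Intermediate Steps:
J = -208 (J = (4*(-1 - 12))*4 = (4*(-13))*4 = -52*4 = -208)
H(y) = -1040 (H(y) = -208*5 = -1040)
1/(-H(246) + D(42, -115)) = 1/(-1*(-1040) + 314) = 1/(1040 + 314) = 1/1354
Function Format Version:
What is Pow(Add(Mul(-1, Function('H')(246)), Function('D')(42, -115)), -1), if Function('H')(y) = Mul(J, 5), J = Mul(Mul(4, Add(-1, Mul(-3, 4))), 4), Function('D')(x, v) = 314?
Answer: Rational(1, 1354) ≈ 0.00073855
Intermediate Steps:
J = -208 (J = Mul(Mul(4, Add(-1, -12)), 4) = Mul(Mul(4, -13), 4) = Mul(-52, 4) = -208)
Function('H')(y) = -1040 (Function('H')(y) = Mul(-208, 5) = -1040)
Pow(Add(Mul(-1, Function('H')(246)), Function('D')(42, -115)), -1) = Pow(Add(Mul(-1, -1040), 314), -1) = Pow(Add(1040, 314), -1) = Pow(1354, -1) = Rational(1, 1354)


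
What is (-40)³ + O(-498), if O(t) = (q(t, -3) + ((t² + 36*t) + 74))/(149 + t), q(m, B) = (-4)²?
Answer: -22566166/349 ≈ -64660.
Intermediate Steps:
q(m, B) = 16
O(t) = (90 + t² + 36*t)/(149 + t) (O(t) = (16 + ((t² + 36*t) + 74))/(149 + t) = (16 + (74 + t² + 36*t))/(149 + t) = (90 + t² + 36*t)/(149 + t))
(-40)³ + O(-498) = (-40)³ + (90 + (-498)² + 36*(-498))/(149 - 498) = -64000 + (90 + 248004 - 17928)/(-349) = -64000 - 1/349*230166 = -64000 - 230166/349 = -22566166/349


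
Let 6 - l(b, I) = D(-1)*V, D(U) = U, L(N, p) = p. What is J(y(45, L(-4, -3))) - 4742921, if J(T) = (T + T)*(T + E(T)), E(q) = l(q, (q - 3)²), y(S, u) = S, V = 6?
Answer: -4737791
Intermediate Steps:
l(b, I) = 12 (l(b, I) = 6 - (-1)*6 = 6 - 1*(-6) = 6 + 6 = 12)
E(q) = 12
J(T) = 2*T*(12 + T) (J(T) = (T + T)*(T + 12) = (2*T)*(12 + T) = 2*T*(12 + T))
J(y(45, L(-4, -3))) - 4742921 = 2*45*(12 + 45) - 4742921 = 2*45*57 - 4742921 = 5130 - 4742921 = -4737791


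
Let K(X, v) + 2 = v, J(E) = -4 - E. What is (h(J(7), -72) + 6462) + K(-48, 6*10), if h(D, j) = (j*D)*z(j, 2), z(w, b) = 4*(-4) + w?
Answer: -63176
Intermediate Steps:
z(w, b) = -16 + w
h(D, j) = D*j*(-16 + j) (h(D, j) = (j*D)*(-16 + j) = (D*j)*(-16 + j) = D*j*(-16 + j))
K(X, v) = -2 + v
(h(J(7), -72) + 6462) + K(-48, 6*10) = ((-4 - 1*7)*(-72)*(-16 - 72) + 6462) + (-2 + 6*10) = ((-4 - 7)*(-72)*(-88) + 6462) + (-2 + 60) = (-11*(-72)*(-88) + 6462) + 58 = (-69696 + 6462) + 58 = -63234 + 58 = -63176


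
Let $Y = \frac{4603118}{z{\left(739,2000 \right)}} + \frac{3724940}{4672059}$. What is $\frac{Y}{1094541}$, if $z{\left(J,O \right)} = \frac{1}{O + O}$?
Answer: $\frac{86024155523572940}{5113760129919} \approx 16822.0$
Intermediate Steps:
$z{\left(J,O \right)} = \frac{1}{2 O}$
$Y = \frac{86024155523572940}{4672059}$ ($Y = \frac{4603118}{\frac{1}{2} \cdot \frac{1}{2000}} + \frac{3724940}{4672059} = \frac{4603118}{\frac{1}{2} \cdot \frac{1}{2000}} + 3724940 \cdot \frac{1}{4672059} = 4603118 \frac{1}{\frac{1}{4000}} + \frac{3724940}{4672059} = 4603118 \cdot 4000 + \frac{3724940}{4672059} = 18412472000 + \frac{3724940}{4672059} = \frac{86024155523572940}{4672059} \approx 1.8412 \cdot 10^{10}$)
$\frac{Y}{1094541} = \frac{86024155523572940}{4672059 \cdot 1094541} = \frac{86024155523572940}{4672059} \cdot \frac{1}{1094541} = \frac{86024155523572940}{5113760129919}$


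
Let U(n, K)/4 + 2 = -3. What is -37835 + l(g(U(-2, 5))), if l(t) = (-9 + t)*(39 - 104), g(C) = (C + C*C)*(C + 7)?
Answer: 283850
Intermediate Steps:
U(n, K) = -20 (U(n, K) = -8 + 4*(-3) = -8 - 12 = -20)
g(C) = (7 + C)*(C + C**2) (g(C) = (C + C**2)*(7 + C) = (7 + C)*(C + C**2))
l(t) = 585 - 65*t (l(t) = (-9 + t)*(-65) = 585 - 65*t)
-37835 + l(g(U(-2, 5))) = -37835 + (585 - (-1300)*(7 + (-20)**2 + 8*(-20))) = -37835 + (585 - (-1300)*(7 + 400 - 160)) = -37835 + (585 - (-1300)*247) = -37835 + (585 - 65*(-4940)) = -37835 + (585 + 321100) = -37835 + 321685 = 283850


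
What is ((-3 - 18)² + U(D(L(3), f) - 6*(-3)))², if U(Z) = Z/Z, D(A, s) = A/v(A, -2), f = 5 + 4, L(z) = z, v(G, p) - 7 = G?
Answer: 195364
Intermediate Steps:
v(G, p) = 7 + G
f = 9
D(A, s) = A/(7 + A)
U(Z) = 1
((-3 - 18)² + U(D(L(3), f) - 6*(-3)))² = ((-3 - 18)² + 1)² = ((-21)² + 1)² = (441 + 1)² = 442² = 195364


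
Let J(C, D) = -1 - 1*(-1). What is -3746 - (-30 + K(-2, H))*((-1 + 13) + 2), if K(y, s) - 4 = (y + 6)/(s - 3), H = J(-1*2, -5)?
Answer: -10090/3 ≈ -3363.3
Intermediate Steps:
J(C, D) = 0 (J(C, D) = -1 + 1 = 0)
H = 0
K(y, s) = 4 + (6 + y)/(-3 + s) (K(y, s) = 4 + (y + 6)/(s - 3) = 4 + (6 + y)/(-3 + s))
-3746 - (-30 + K(-2, H))*((-1 + 13) + 2) = -3746 - (-30 + (-6 - 2 + 4*0)/(-3 + 0))*((-1 + 13) + 2) = -3746 - (-30 + (-6 - 2 + 0)/(-3))*(12 + 2) = -3746 - (-30 - ⅓*(-8))*14 = -3746 - (-30 + 8/3)*14 = -3746 - (-82)*14/3 = -3746 - 1*(-1148/3) = -3746 + 1148/3 = -10090/3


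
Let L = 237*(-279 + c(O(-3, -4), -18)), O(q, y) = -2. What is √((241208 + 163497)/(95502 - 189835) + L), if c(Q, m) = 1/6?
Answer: I*√2447851831026/6086 ≈ 257.08*I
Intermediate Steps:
c(Q, m) = ⅙
L = -132167/2 (L = 237*(-279 + ⅙) = 237*(-1673/6) = -132167/2 ≈ -66084.)
√((241208 + 163497)/(95502 - 189835) + L) = √((241208 + 163497)/(95502 - 189835) - 132167/2) = √(404705/(-94333) - 132167/2) = √(404705*(-1/94333) - 132167/2) = √(-13055/3043 - 132167/2) = √(-402210291/6086) = I*√2447851831026/6086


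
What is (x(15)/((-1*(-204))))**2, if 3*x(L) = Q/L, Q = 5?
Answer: 1/3370896 ≈ 2.9666e-7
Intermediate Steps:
x(L) = 5/(3*L) (x(L) = (5/L)/3 = 5/(3*L))
(x(15)/((-1*(-204))))**2 = (((5/3)/15)/((-1*(-204))))**2 = (((5/3)*(1/15))/204)**2 = ((1/9)*(1/204))**2 = (1/1836)**2 = 1/3370896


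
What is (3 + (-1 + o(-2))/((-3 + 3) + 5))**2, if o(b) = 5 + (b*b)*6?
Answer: 1849/25 ≈ 73.960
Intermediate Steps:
o(b) = 5 + 6*b**2 (o(b) = 5 + b**2*6 = 5 + 6*b**2)
(3 + (-1 + o(-2))/((-3 + 3) + 5))**2 = (3 + (-1 + (5 + 6*(-2)**2))/((-3 + 3) + 5))**2 = (3 + (-1 + (5 + 6*4))/(0 + 5))**2 = (3 + (-1 + (5 + 24))/5)**2 = (3 + (-1 + 29)*(1/5))**2 = (3 + 28*(1/5))**2 = (3 + 28/5)**2 = (43/5)**2 = 1849/25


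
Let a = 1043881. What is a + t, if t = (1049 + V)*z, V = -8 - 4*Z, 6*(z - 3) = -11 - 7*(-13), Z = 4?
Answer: 3181868/3 ≈ 1.0606e+6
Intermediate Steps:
z = 49/3 (z = 3 + (-11 - 7*(-13))/6 = 3 + (-11 + 91)/6 = 3 + (⅙)*80 = 3 + 40/3 = 49/3 ≈ 16.333)
V = -24 (V = -8 - 4*4 = -8 - 16 = -24)
t = 50225/3 (t = (1049 - 24)*(49/3) = 1025*(49/3) = 50225/3 ≈ 16742.)
a + t = 1043881 + 50225/3 = 3181868/3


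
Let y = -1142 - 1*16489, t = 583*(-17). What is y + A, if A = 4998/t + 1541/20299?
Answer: -3936904010/223289 ≈ -17631.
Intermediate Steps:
t = -9911
A = -95651/223289 (A = 4998/(-9911) + 1541/20299 = 4998*(-1/9911) + 1541*(1/20299) = -294/583 + 1541/20299 = -95651/223289 ≈ -0.42837)
y = -17631 (y = -1142 - 16489 = -17631)
y + A = -17631 - 95651/223289 = -3936904010/223289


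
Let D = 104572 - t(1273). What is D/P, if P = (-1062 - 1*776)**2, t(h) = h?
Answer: 103299/3378244 ≈ 0.030578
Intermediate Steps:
P = 3378244 (P = (-1062 - 776)**2 = (-1838)**2 = 3378244)
D = 103299 (D = 104572 - 1*1273 = 104572 - 1273 = 103299)
D/P = 103299/3378244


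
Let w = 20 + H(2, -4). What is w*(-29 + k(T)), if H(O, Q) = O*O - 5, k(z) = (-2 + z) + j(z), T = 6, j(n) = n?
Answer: -361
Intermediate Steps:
k(z) = -2 + 2*z (k(z) = (-2 + z) + z = -2 + 2*z)
H(O, Q) = -5 + O**2 (H(O, Q) = O**2 - 5 = -5 + O**2)
w = 19 (w = 20 + (-5 + 2**2) = 20 + (-5 + 4) = 20 - 1 = 19)
w*(-29 + k(T)) = 19*(-29 + (-2 + 2*6)) = 19*(-29 + (-2 + 12)) = 19*(-29 + 10) = 19*(-19) = -361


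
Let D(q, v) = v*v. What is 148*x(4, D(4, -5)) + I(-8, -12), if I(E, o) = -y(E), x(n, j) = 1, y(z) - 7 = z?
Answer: 149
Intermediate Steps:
y(z) = 7 + z
D(q, v) = v²
I(E, o) = -7 - E (I(E, o) = -(7 + E) = -7 - E)
148*x(4, D(4, -5)) + I(-8, -12) = 148*1 + (-7 - 1*(-8)) = 148 + (-7 + 8) = 148 + 1 = 149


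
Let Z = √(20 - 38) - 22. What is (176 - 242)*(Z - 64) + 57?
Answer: 5733 - 198*I*√2 ≈ 5733.0 - 280.01*I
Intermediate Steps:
Z = -22 + 3*I*√2 (Z = √(-18) - 22 = 3*I*√2 - 22 = -22 + 3*I*√2 ≈ -22.0 + 4.2426*I)
(176 - 242)*(Z - 64) + 57 = (176 - 242)*((-22 + 3*I*√2) - 64) + 57 = -66*(-86 + 3*I*√2) + 57 = (5676 - 198*I*√2) + 57 = 5733 - 198*I*√2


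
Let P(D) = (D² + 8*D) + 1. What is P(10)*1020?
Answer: 184620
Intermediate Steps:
P(D) = 1 + D² + 8*D
P(10)*1020 = (1 + 10² + 8*10)*1020 = (1 + 100 + 80)*1020 = 181*1020 = 184620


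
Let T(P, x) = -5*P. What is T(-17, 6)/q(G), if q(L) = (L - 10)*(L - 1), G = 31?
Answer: 17/126 ≈ 0.13492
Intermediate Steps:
q(L) = (-1 + L)*(-10 + L) (q(L) = (-10 + L)*(-1 + L) = (-1 + L)*(-10 + L))
T(-17, 6)/q(G) = (-5*(-17))/(10 + 31**2 - 11*31) = 85/(10 + 961 - 341) = 85/630 = 85*(1/630) = 17/126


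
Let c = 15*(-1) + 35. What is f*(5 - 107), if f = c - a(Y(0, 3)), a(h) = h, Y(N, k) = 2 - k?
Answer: -2142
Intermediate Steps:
c = 20 (c = -15 + 35 = 20)
f = 21 (f = 20 - (2 - 1*3) = 20 - (2 - 3) = 20 - 1*(-1) = 20 + 1 = 21)
f*(5 - 107) = 21*(5 - 107) = 21*(-102) = -2142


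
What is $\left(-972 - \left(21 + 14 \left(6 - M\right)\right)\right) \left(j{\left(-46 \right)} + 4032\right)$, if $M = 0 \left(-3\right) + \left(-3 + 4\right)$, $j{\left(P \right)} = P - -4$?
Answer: $-4241370$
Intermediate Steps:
$j{\left(P \right)} = 4 + P$ ($j{\left(P \right)} = P + 4 = 4 + P$)
$M = 1$ ($M = 0 + 1 = 1$)
$\left(-972 - \left(21 + 14 \left(6 - M\right)\right)\right) \left(j{\left(-46 \right)} + 4032\right) = \left(-972 - \left(21 + 14 \left(6 - 1\right)\right)\right) \left(\left(4 - 46\right) + 4032\right) = \left(-972 - \left(21 + 14 \left(6 - 1\right)\right)\right) \left(-42 + 4032\right) = \left(-972 - 91\right) 3990 = \left(-1063\right) 3990 = -4241370$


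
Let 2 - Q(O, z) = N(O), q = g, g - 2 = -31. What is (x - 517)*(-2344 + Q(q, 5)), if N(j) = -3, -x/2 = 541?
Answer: 3740061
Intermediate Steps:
x = -1082 (x = -2*541 = -1082)
g = -29 (g = 2 - 31 = -29)
q = -29
Q(O, z) = 5 (Q(O, z) = 2 - 1*(-3) = 2 + 3 = 5)
(x - 517)*(-2344 + Q(q, 5)) = (-1082 - 517)*(-2344 + 5) = -1599*(-2339) = 3740061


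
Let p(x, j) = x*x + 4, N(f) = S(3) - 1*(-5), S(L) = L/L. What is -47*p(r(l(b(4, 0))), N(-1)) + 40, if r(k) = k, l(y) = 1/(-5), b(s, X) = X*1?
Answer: -3747/25 ≈ -149.88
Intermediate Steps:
S(L) = 1
b(s, X) = X
l(y) = -1/5
N(f) = 6 (N(f) = 1 - 1*(-5) = 1 + 5 = 6)
p(x, j) = 4 + x**2 (p(x, j) = x**2 + 4 = 4 + x**2)
-47*p(r(l(b(4, 0))), N(-1)) + 40 = -47*(4 + (-1/5)**2) + 40 = -47*(4 + 1/25) + 40 = -47*101/25 + 40 = -4747/25 + 40 = -3747/25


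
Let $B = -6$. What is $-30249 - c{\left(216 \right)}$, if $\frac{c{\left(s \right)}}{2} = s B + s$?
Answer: $-28089$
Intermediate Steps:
$c{\left(s \right)} = - 10 s$ ($c{\left(s \right)} = 2 \left(s \left(-6\right) + s\right) = 2 \left(- 6 s + s\right) = 2 \left(- 5 s\right) = - 10 s$)
$-30249 - c{\left(216 \right)} = -30249 - \left(-10\right) 216 = -30249 - -2160 = -30249 + 2160 = -28089$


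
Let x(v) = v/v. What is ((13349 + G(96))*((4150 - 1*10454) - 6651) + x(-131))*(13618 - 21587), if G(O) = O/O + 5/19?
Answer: 26186934932314/19 ≈ 1.3783e+12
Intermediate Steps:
G(O) = 24/19 (G(O) = 1 + 5*(1/19) = 1 + 5/19 = 24/19)
x(v) = 1
((13349 + G(96))*((4150 - 1*10454) - 6651) + x(-131))*(13618 - 21587) = ((13349 + 24/19)*((4150 - 1*10454) - 6651) + 1)*(13618 - 21587) = (253655*((4150 - 10454) - 6651)/19 + 1)*(-7969) = (253655*(-6304 - 6651)/19 + 1)*(-7969) = ((253655/19)*(-12955) + 1)*(-7969) = (-3286100525/19 + 1)*(-7969) = -3286100506/19*(-7969) = 26186934932314/19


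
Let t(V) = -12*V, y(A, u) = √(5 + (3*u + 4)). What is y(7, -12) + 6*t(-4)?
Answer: 288 + 3*I*√3 ≈ 288.0 + 5.1962*I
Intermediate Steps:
y(A, u) = √(9 + 3*u) (y(A, u) = √(5 + (4 + 3*u)) = √(9 + 3*u))
y(7, -12) + 6*t(-4) = √(9 + 3*(-12)) + 6*(-12*(-4)) = √(9 - 36) + 6*48 = √(-27) + 288 = 3*I*√3 + 288 = 288 + 3*I*√3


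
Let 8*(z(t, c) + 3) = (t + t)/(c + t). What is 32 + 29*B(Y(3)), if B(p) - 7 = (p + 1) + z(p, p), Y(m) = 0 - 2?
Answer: 981/8 ≈ 122.63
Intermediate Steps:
z(t, c) = -3 + t/(4*(c + t)) (z(t, c) = -3 + ((t + t)/(c + t))/8 = -3 + ((2*t)/(c + t))/8 = -3 + (2*t/(c + t))/8 = -3 + t/(4*(c + t)))
Y(m) = -2
B(p) = 41/8 + p (B(p) = 7 + ((p + 1) + (-3*p - 11*p/4)/(p + p)) = 7 + ((1 + p) + (-23*p/4)/((2*p))) = 7 + ((1 + p) + (1/(2*p))*(-23*p/4)) = 7 + ((1 + p) - 23/8) = 7 + (-15/8 + p) = 41/8 + p)
32 + 29*B(Y(3)) = 32 + 29*(41/8 - 2) = 32 + 29*(25/8) = 32 + 725/8 = 981/8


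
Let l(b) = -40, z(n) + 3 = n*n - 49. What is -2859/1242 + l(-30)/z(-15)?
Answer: -181429/71622 ≈ -2.5331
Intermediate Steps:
z(n) = -52 + n**2 (z(n) = -3 + (n*n - 49) = -3 + (n**2 - 49) = -3 + (-49 + n**2) = -52 + n**2)
-2859/1242 + l(-30)/z(-15) = -2859/1242 - 40/(-52 + (-15)**2) = -2859*1/1242 - 40/(-52 + 225) = -953/414 - 40/173 = -181429/71622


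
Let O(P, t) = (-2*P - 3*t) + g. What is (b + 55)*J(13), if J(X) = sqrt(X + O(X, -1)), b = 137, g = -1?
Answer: 192*I*sqrt(11) ≈ 636.79*I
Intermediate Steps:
O(P, t) = -1 - 3*t - 2*P (O(P, t) = (-2*P - 3*t) - 1 = (-3*t - 2*P) - 1 = -1 - 3*t - 2*P)
J(X) = sqrt(2 - X) (J(X) = sqrt(X + (-1 - 3*(-1) - 2*X)) = sqrt(X + (-1 + 3 - 2*X)) = sqrt(X + (2 - 2*X)) = sqrt(2 - X))
(b + 55)*J(13) = (137 + 55)*sqrt(2 - 1*13) = 192*sqrt(2 - 13) = 192*sqrt(-11) = 192*(I*sqrt(11)) = 192*I*sqrt(11)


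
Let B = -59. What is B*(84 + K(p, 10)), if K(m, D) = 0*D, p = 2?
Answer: -4956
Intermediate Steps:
K(m, D) = 0
B*(84 + K(p, 10)) = -59*(84 + 0) = -59*84 = -4956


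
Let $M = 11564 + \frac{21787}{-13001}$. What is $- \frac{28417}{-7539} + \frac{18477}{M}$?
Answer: $\frac{2027569524704}{377758625601} \approx 5.3674$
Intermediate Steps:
$M = \frac{150321777}{13001}$ ($M = 11564 + 21787 \left(- \frac{1}{13001}\right) = 11564 - \frac{21787}{13001} = \frac{150321777}{13001} \approx 11562.0$)
$- \frac{28417}{-7539} + \frac{18477}{M} = - \frac{28417}{-7539} + \frac{18477}{\frac{150321777}{13001}} = \left(-28417\right) \left(- \frac{1}{7539}\right) + 18477 \cdot \frac{13001}{150321777} = \frac{28417}{7539} + \frac{80073159}{50107259} = \frac{2027569524704}{377758625601}$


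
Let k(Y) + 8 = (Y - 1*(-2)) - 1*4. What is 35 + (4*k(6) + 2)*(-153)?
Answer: 2177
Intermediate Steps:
k(Y) = -10 + Y (k(Y) = -8 + ((Y - 1*(-2)) - 1*4) = -8 + ((Y + 2) - 4) = -8 + ((2 + Y) - 4) = -8 + (-2 + Y) = -10 + Y)
35 + (4*k(6) + 2)*(-153) = 35 + (4*(-10 + 6) + 2)*(-153) = 35 + (4*(-4) + 2)*(-153) = 35 + (-16 + 2)*(-153) = 35 - 14*(-153) = 35 + 2142 = 2177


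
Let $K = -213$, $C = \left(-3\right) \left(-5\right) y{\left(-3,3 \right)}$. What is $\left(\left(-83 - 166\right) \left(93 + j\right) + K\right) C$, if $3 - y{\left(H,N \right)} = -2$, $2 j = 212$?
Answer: $-3732300$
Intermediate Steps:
$j = 106$ ($j = \frac{1}{2} \cdot 212 = 106$)
$y{\left(H,N \right)} = 5$ ($y{\left(H,N \right)} = 3 - -2 = 3 + 2 = 5$)
$C = 75$ ($C = \left(-3\right) \left(-5\right) 5 = 15 \cdot 5 = 75$)
$\left(\left(-83 - 166\right) \left(93 + j\right) + K\right) C = \left(\left(-83 - 166\right) \left(93 + 106\right) - 213\right) 75 = \left(\left(-249\right) 199 - 213\right) 75 = \left(-49551 - 213\right) 75 = \left(-49764\right) 75 = -3732300$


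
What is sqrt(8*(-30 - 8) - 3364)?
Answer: 2*I*sqrt(917) ≈ 60.564*I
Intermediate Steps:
sqrt(8*(-30 - 8) - 3364) = sqrt(8*(-38) - 3364) = sqrt(-304 - 3364) = sqrt(-3668) = 2*I*sqrt(917)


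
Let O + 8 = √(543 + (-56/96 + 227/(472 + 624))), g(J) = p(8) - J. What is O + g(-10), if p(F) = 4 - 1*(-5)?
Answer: 11 + √1466568834/1644 ≈ 34.294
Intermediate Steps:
p(F) = 9 (p(F) = 4 + 5 = 9)
g(J) = 9 - J
O = -8 + √1466568834/1644 (O = -8 + √(543 + (-56/96 + 227/(472 + 624))) = -8 + √(543 + (-56*1/96 + 227/1096)) = -8 + √(543 + (-7/12 + 227*(1/1096))) = -8 + √(543 + (-7/12 + 227/1096)) = -8 + √(543 - 1237/3288) = -8 + √(1784147/3288) = -8 + √1466568834/1644 ≈ 15.294)
O + g(-10) = (-8 + √1466568834/1644) + (9 - 1*(-10)) = (-8 + √1466568834/1644) + (9 + 10) = (-8 + √1466568834/1644) + 19 = 11 + √1466568834/1644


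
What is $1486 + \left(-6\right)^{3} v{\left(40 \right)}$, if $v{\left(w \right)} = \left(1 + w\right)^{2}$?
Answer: $-361610$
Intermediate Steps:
$1486 + \left(-6\right)^{3} v{\left(40 \right)} = 1486 + \left(-6\right)^{3} \left(1 + 40\right)^{2} = 1486 - 216 \cdot 41^{2} = 1486 - 363096 = -361610$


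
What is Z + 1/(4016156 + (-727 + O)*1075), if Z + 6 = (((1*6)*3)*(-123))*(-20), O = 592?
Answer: 171386026495/3871031 ≈ 44274.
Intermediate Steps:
Z = 44274 (Z = -6 + (((1*6)*3)*(-123))*(-20) = -6 + ((6*3)*(-123))*(-20) = -6 + (18*(-123))*(-20) = -6 - 2214*(-20) = -6 + 44280 = 44274)
Z + 1/(4016156 + (-727 + O)*1075) = 44274 + 1/(4016156 + (-727 + 592)*1075) = 44274 + 1/(4016156 - 135*1075) = 44274 + 1/(4016156 - 145125) = 44274 + 1/3871031 = 171386026495/3871031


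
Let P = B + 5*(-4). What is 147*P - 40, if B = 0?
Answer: -2980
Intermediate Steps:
P = -20 (P = 0 + 5*(-4) = 0 - 20 = -20)
147*P - 40 = 147*(-20) - 40 = -2940 - 40 = -2980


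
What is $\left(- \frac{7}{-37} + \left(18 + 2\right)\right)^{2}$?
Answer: $\frac{558009}{1369} \approx 407.6$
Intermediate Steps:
$\left(- \frac{7}{-37} + \left(18 + 2\right)\right)^{2} = \left(\left(-7\right) \left(- \frac{1}{37}\right) + 20\right)^{2} = \left(\frac{7}{37} + 20\right)^{2} = \left(\frac{747}{37}\right)^{2} = \frac{558009}{1369}$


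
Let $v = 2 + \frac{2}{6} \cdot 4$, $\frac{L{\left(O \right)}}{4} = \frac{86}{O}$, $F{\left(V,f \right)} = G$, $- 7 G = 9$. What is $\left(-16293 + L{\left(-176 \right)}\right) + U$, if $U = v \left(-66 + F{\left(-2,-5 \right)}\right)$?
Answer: $- \frac{2543963}{154} \approx -16519.0$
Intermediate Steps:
$G = - \frac{9}{7}$ ($G = \left(- \frac{1}{7}\right) 9 = - \frac{9}{7} \approx -1.2857$)
$F{\left(V,f \right)} = - \frac{9}{7}$
$L{\left(O \right)} = \frac{344}{O}$ ($L{\left(O \right)} = 4 \frac{86}{O} = \frac{344}{O}$)
$v = \frac{10}{3}$ ($v = 2 + 2 \cdot \frac{1}{6} \cdot 4 = 2 + \frac{1}{3} \cdot 4 = 2 + \frac{4}{3} = \frac{10}{3} \approx 3.3333$)
$U = - \frac{1570}{7}$ ($U = \frac{10 \left(-66 - \frac{9}{7}\right)}{3} = \frac{10}{3} \left(- \frac{471}{7}\right) = - \frac{1570}{7} \approx -224.29$)
$\left(-16293 + L{\left(-176 \right)}\right) + U = \left(-16293 + \frac{344}{-176}\right) - \frac{1570}{7} = \left(-16293 + 344 \left(- \frac{1}{176}\right)\right) - \frac{1570}{7} = \left(-16293 - \frac{43}{22}\right) - \frac{1570}{7} = - \frac{358489}{22} - \frac{1570}{7} = - \frac{2543963}{154}$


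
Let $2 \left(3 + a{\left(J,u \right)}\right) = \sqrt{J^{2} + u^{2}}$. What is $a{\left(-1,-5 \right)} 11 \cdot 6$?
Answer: $-198 + 33 \sqrt{26} \approx -29.732$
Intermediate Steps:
$a{\left(J,u \right)} = -3 + \frac{\sqrt{J^{2} + u^{2}}}{2}$
$a{\left(-1,-5 \right)} 11 \cdot 6 = \left(-3 + \frac{\sqrt{\left(-1\right)^{2} + \left(-5\right)^{2}}}{2}\right) 11 \cdot 6 = \left(-3 + \frac{\sqrt{1 + 25}}{2}\right) 11 \cdot 6 = \left(-3 + \frac{\sqrt{26}}{2}\right) 11 \cdot 6 = \left(-33 + \frac{11 \sqrt{26}}{2}\right) 6 = -198 + 33 \sqrt{26}$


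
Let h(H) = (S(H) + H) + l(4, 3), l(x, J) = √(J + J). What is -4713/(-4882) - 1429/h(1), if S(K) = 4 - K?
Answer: -13929191/24410 + 1429*√6/10 ≈ -220.60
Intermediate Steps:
l(x, J) = √2*√J (l(x, J) = √(2*J) = √2*√J)
h(H) = 4 + √6 (h(H) = ((4 - H) + H) + √2*√3 = 4 + √6)
-4713/(-4882) - 1429/h(1) = -4713/(-4882) - 1429/(4 + √6) = -4713*(-1/4882) - 1429/(4 + √6) = 4713/4882 - 1429/(4 + √6)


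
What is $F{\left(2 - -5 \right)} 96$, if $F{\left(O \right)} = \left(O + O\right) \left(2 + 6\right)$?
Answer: $10752$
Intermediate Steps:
$F{\left(O \right)} = 16 O$ ($F{\left(O \right)} = 2 O 8 = 16 O$)
$F{\left(2 - -5 \right)} 96 = 16 \left(2 - -5\right) 96 = 16 \left(2 + 5\right) 96 = 16 \cdot 7 \cdot 96 = 112 \cdot 96 = 10752$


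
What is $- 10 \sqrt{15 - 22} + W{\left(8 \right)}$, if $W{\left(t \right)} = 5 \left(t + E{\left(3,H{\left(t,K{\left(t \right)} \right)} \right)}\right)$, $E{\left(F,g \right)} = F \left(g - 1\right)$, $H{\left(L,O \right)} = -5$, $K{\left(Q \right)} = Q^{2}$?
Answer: $-50 - 10 i \sqrt{7} \approx -50.0 - 26.458 i$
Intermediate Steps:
$E{\left(F,g \right)} = F \left(-1 + g\right)$
$W{\left(t \right)} = -90 + 5 t$ ($W{\left(t \right)} = 5 \left(t + 3 \left(-1 - 5\right)\right) = 5 \left(t + 3 \left(-6\right)\right) = 5 \left(t - 18\right) = 5 \left(-18 + t\right) = -90 + 5 t$)
$- 10 \sqrt{15 - 22} + W{\left(8 \right)} = - 10 \sqrt{15 - 22} + \left(-90 + 5 \cdot 8\right) = - 10 \sqrt{-7} + \left(-90 + 40\right) = - 10 i \sqrt{7} - 50 = -50 - 10 i \sqrt{7}$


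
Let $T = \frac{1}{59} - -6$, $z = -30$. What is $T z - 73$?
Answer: $- \frac{14957}{59} \approx -253.51$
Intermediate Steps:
$T = \frac{355}{59}$ ($T = \frac{1}{59} + 6 = \frac{355}{59} \approx 6.017$)
$T z - 73 = \frac{355}{59} \left(-30\right) - 73 = - \frac{10650}{59} - 73 = - \frac{14957}{59}$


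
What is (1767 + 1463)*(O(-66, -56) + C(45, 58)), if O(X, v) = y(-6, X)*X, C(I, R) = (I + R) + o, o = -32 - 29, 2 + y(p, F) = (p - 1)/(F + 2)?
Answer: 8619255/16 ≈ 5.3870e+5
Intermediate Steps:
y(p, F) = -2 + (-1 + p)/(2 + F) (y(p, F) = -2 + (p - 1)/(F + 2) = -2 + (-1 + p)/(2 + F))
o = -61
C(I, R) = -61 + I + R (C(I, R) = (I + R) - 61 = -61 + I + R)
O(X, v) = X*(-11 - 2*X)/(2 + X) (O(X, v) = ((-5 - 6 - 2*X)/(2 + X))*X = ((-11 - 2*X)/(2 + X))*X = X*(-11 - 2*X)/(2 + X))
(1767 + 1463)*(O(-66, -56) + C(45, 58)) = (1767 + 1463)*(-1*(-66)*(11 + 2*(-66))/(2 - 66) + (-61 + 45 + 58)) = 3230*(-1*(-66)*(11 - 132)/(-64) + 42) = 3230*(-1*(-66)*(-1/64)*(-121) + 42) = 3230*(3993/32 + 42) = 3230*(5337/32) = 8619255/16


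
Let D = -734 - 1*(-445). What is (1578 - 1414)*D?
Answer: -47396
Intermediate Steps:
D = -289 (D = -734 + 445 = -289)
(1578 - 1414)*D = (1578 - 1414)*(-289) = 164*(-289) = -47396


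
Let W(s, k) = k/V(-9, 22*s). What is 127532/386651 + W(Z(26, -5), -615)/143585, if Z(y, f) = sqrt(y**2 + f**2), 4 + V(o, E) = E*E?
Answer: 1242557461162247/3767180811907760 ≈ 0.32984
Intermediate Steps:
V(o, E) = -4 + E**2 (V(o, E) = -4 + E*E = -4 + E**2)
Z(y, f) = sqrt(f**2 + y**2)
W(s, k) = k/(-4 + 484*s**2) (W(s, k) = k/(-4 + (22*s)**2) = k/(-4 + 484*s**2))
127532/386651 + W(Z(26, -5), -615)/143585 = 127532/386651 + ((1/4)*(-615)/(-1 + 121*(sqrt((-5)**2 + 26**2))**2))/143585 = 127532*(1/386651) + ((1/4)*(-615)/(-1 + 121*(sqrt(25 + 676))**2))*(1/143585) = 127532/386651 + ((1/4)*(-615)/(-1 + 121*(sqrt(701))**2))*(1/143585) = 127532/386651 + ((1/4)*(-615)/(-1 + 121*701))*(1/143585) = 127532/386651 + ((1/4)*(-615)/(-1 + 84821))*(1/143585) = 127532/386651 + ((1/4)*(-615)/84820)*(1/143585) = 127532/386651 + ((1/4)*(-615)*(1/84820))*(1/143585) = 127532/386651 - 123/67856*1/143585 = 127532/386651 - 123/9743103760 = 1242557461162247/3767180811907760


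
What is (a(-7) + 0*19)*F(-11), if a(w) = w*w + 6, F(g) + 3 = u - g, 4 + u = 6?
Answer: 550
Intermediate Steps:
u = 2 (u = -4 + 6 = 2)
F(g) = -1 - g (F(g) = -3 + (2 - g) = -1 - g)
a(w) = 6 + w² (a(w) = w² + 6 = 6 + w²)
(a(-7) + 0*19)*F(-11) = ((6 + (-7)²) + 0*19)*(-1 - 1*(-11)) = ((6 + 49) + 0)*(-1 + 11) = (55 + 0)*10 = 55*10 = 550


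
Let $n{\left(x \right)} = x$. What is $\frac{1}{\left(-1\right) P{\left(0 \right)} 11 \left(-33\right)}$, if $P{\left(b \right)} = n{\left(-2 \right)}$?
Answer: $- \frac{1}{726} \approx -0.0013774$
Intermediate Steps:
$P{\left(b \right)} = -2$
$\frac{1}{\left(-1\right) P{\left(0 \right)} 11 \left(-33\right)} = \frac{1}{\left(-1\right) \left(-2\right) 11 \left(-33\right)} = \frac{1}{\left(-1\right) \left(\left(-22\right) \left(-33\right)\right)} = \frac{1}{\left(-1\right) 726} = \frac{1}{-726} = - \frac{1}{726}$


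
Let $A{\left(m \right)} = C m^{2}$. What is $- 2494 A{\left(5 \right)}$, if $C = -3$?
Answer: $187050$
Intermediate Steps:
$A{\left(m \right)} = - 3 m^{2}$
$- 2494 A{\left(5 \right)} = - 2494 \left(- 3 \cdot 5^{2}\right) = - 2494 \left(\left(-3\right) 25\right) = \left(-2494\right) \left(-75\right) = 187050$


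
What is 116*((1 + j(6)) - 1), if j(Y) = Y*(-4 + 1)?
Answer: -2088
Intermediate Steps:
j(Y) = -3*Y (j(Y) = Y*(-3) = -3*Y)
116*((1 + j(6)) - 1) = 116*((1 - 3*6) - 1) = 116*((1 - 18) - 1) = 116*(-17 - 1) = 116*(-18) = -2088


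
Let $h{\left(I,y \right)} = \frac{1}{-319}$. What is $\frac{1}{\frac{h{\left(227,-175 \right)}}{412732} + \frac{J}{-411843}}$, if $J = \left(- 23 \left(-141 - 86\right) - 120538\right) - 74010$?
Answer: $\frac{18074623479748}{8309025971091} \approx 2.1753$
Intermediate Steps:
$h{\left(I,y \right)} = - \frac{1}{319}$
$J = -189327$ ($J = \left(\left(-23\right) \left(-227\right) - 120538\right) - 74010 = \left(5221 - 120538\right) - 74010 = -115317 - 74010 = -189327$)
$\frac{1}{\frac{h{\left(227,-175 \right)}}{412732} + \frac{J}{-411843}} = \frac{1}{- \frac{1}{319 \cdot 412732} - \frac{189327}{-411843}} = \frac{1}{\left(- \frac{1}{319}\right) \frac{1}{412732} - - \frac{63109}{137281}} = \frac{1}{- \frac{1}{131661508} + \frac{63109}{137281}} = \frac{1}{\frac{8309025971091}{18074623479748}} = \frac{18074623479748}{8309025971091}$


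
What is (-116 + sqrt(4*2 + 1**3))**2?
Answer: 12769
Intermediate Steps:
(-116 + sqrt(4*2 + 1**3))**2 = (-116 + sqrt(8 + 1))**2 = (-116 + sqrt(9))**2 = (-116 + 3)**2 = (-113)**2 = 12769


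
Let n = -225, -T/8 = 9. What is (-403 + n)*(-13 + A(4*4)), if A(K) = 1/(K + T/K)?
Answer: 186516/23 ≈ 8109.4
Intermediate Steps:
T = -72 (T = -8*9 = -72)
A(K) = 1/(K - 72/K)
(-403 + n)*(-13 + A(4*4)) = (-403 - 225)*(-13 + (4*4)/(-72 + (4*4)²)) = -628*(-13 + 16/(-72 + 16²)) = -628*(-13 + 16/(-72 + 256)) = -628*(-13 + 16/184) = -628*(-13 + 16*(1/184)) = -628*(-13 + 2/23) = -628*(-297/23) = 186516/23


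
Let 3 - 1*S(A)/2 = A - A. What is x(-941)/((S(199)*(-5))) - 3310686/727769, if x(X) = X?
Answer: 585510049/21833070 ≈ 26.818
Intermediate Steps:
S(A) = 6 (S(A) = 6 - 2*(A - A) = 6 - 2*0 = 6 + 0 = 6)
x(-941)/((S(199)*(-5))) - 3310686/727769 = -941/(6*(-5)) - 3310686/727769 = -941/(-30) - 3310686*1/727769 = -941*(-1/30) - 3310686/727769 = 941/30 - 3310686/727769 = 585510049/21833070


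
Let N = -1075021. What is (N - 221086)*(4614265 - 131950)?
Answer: -5809559847705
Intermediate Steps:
(N - 221086)*(4614265 - 131950) = (-1075021 - 221086)*(4614265 - 131950) = -1296107*4482315 = -5809559847705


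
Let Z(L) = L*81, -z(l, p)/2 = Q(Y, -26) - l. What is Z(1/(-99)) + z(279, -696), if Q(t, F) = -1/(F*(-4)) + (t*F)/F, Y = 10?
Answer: 307279/572 ≈ 537.20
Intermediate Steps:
Q(t, F) = t + 1/(4*F) (Q(t, F) = -1/((-4*F)) + (F*t)/F = -(-1)/(4*F) + t = 1/(4*F) + t = t + 1/(4*F))
z(l, p) = -1039/52 + 2*l (z(l, p) = -2*((10 + (¼)/(-26)) - l) = -2*((10 + (¼)*(-1/26)) - l) = -2*((10 - 1/104) - l) = -2*(1039/104 - l) = -1039/52 + 2*l)
Z(L) = 81*L
Z(1/(-99)) + z(279, -696) = 81/(-99) + (-1039/52 + 2*279) = 81*(-1/99) + (-1039/52 + 558) = -9/11 + 27977/52 = 307279/572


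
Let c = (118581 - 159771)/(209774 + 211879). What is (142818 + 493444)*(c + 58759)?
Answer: 5254647655733498/140551 ≈ 3.7386e+10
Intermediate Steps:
c = -13730/140551 (c = -41190/421653 = -41190*1/421653 = -13730/140551 ≈ -0.097687)
(142818 + 493444)*(c + 58759) = (142818 + 493444)*(-13730/140551 + 58759) = 636262*(8258622479/140551) = 5254647655733498/140551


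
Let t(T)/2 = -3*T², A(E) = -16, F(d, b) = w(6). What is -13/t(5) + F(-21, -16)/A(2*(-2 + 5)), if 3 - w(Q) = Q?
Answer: 329/1200 ≈ 0.27417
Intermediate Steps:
w(Q) = 3 - Q
F(d, b) = -3 (F(d, b) = 3 - 1*6 = 3 - 6 = -3)
t(T) = -6*T² (t(T) = 2*(-3*T²) = -6*T²)
-13/t(5) + F(-21, -16)/A(2*(-2 + 5)) = -13/((-6*5²)) - 3/(-16) = -13/((-6*25)) - 3*(-1/16) = -13/(-150) + 3/16 = -13*(-1/150) + 3/16 = 13/150 + 3/16 = 329/1200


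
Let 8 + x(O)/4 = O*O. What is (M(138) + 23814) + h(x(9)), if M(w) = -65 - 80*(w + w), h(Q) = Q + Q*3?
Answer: 2837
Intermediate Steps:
x(O) = -32 + 4*O² (x(O) = -32 + 4*(O*O) = -32 + 4*O²)
h(Q) = 4*Q (h(Q) = Q + 3*Q = 4*Q)
M(w) = -65 - 160*w
(M(138) + 23814) + h(x(9)) = ((-65 - 160*138) + 23814) + 4*(-32 + 4*9²) = ((-65 - 22080) + 23814) + 4*(-32 + 4*81) = (-22145 + 23814) + 4*(-32 + 324) = 1669 + 4*292 = 1669 + 1168 = 2837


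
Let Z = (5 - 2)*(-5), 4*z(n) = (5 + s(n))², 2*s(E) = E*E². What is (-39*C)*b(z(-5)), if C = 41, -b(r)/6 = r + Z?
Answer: 62289045/8 ≈ 7.7861e+6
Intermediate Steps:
s(E) = E³/2 (s(E) = (E*E²)/2 = E³/2)
z(n) = (5 + n³/2)²/4
Z = -15 (Z = 3*(-5) = -15)
b(r) = 90 - 6*r (b(r) = -6*(r - 15) = -6*(-15 + r) = 90 - 6*r)
(-39*C)*b(z(-5)) = (-39*41)*(90 - 3*(10 + (-5)³)²/8) = -1599*(90 - 3*(10 - 125)²/8) = -1599*(90 - 3*(-115)²/8) = -1599*(90 - 3*13225/8) = -1599*(90 - 6*13225/16) = -1599*(90 - 39675/8) = -1599*(-38955/8) = 62289045/8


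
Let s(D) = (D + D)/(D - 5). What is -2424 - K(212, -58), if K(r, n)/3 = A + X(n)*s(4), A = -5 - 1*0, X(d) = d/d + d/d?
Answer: -2361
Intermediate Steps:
X(d) = 2 (X(d) = 1 + 1 = 2)
A = -5 (A = -5 + 0 = -5)
s(D) = 2*D/(-5 + D) (s(D) = (2*D)/(-5 + D) = 2*D/(-5 + D))
K(r, n) = -63 (K(r, n) = 3*(-5 + 2*(2*4/(-5 + 4))) = 3*(-5 + 2*(2*4/(-1))) = 3*(-5 + 2*(2*4*(-1))) = 3*(-5 + 2*(-8)) = 3*(-5 - 16) = 3*(-21) = -63)
-2424 - K(212, -58) = -2424 - 1*(-63) = -2424 + 63 = -2361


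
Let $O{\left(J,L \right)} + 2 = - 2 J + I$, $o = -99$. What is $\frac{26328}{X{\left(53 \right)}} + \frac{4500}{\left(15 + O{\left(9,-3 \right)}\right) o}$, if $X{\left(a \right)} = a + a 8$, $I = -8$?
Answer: $\frac{1334468}{22737} \approx 58.691$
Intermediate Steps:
$X{\left(a \right)} = 9 a$ ($X{\left(a \right)} = a + 8 a = 9 a$)
$O{\left(J,L \right)} = -10 - 2 J$ ($O{\left(J,L \right)} = -2 - \left(8 + 2 J\right) = -10 - 2 J$)
$\frac{26328}{X{\left(53 \right)}} + \frac{4500}{\left(15 + O{\left(9,-3 \right)}\right) o} = \frac{26328}{9 \cdot 53} + \frac{4500}{\left(15 - 28\right) \left(-99\right)} = \frac{26328}{477} + \frac{4500}{\left(15 - 28\right) \left(-99\right)} = 26328 \cdot \frac{1}{477} + \frac{4500}{\left(15 - 28\right) \left(-99\right)} = \frac{8776}{159} + \frac{4500}{\left(-13\right) \left(-99\right)} = \frac{8776}{159} + \frac{4500}{1287} = \frac{8776}{159} + 4500 \cdot \frac{1}{1287} = \frac{8776}{159} + \frac{500}{143} = \frac{1334468}{22737}$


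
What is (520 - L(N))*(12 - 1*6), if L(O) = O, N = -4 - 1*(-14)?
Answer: 3060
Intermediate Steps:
N = 10 (N = -4 + 14 = 10)
(520 - L(N))*(12 - 1*6) = (520 - 1*10)*(12 - 1*6) = (520 - 10)*(12 - 6) = 510*6 = 3060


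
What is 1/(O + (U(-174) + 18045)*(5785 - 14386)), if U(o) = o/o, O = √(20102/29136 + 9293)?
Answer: -2261152394928/350961707378271397013 - 10*√19723684398/350961707378271397013 ≈ -6.4427e-9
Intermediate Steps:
O = 5*√19723684398/7284 (O = √(20102*(1/29136) + 9293) = √(10051/14568 + 9293) = √(135390475/14568) = 5*√19723684398/7284 ≈ 96.404)
U(o) = 1
1/(O + (U(-174) + 18045)*(5785 - 14386)) = 1/(5*√19723684398/7284 + (1 + 18045)*(5785 - 14386)) = 1/(5*√19723684398/7284 + 18046*(-8601)) = 1/(5*√19723684398/7284 - 155213646) = 1/(-155213646 + 5*√19723684398/7284)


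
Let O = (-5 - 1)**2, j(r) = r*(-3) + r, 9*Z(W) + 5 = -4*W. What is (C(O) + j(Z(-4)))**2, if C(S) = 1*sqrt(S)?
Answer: 1024/81 ≈ 12.642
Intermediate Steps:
Z(W) = -5/9 - 4*W/9 (Z(W) = -5/9 + (-4*W)/9 = -5/9 - 4*W/9)
j(r) = -2*r (j(r) = -3*r + r = -2*r)
O = 36 (O = (-6)**2 = 36)
C(S) = sqrt(S)
(C(O) + j(Z(-4)))**2 = (sqrt(36) - 2*(-5/9 - 4/9*(-4)))**2 = (6 - 2*(-5/9 + 16/9))**2 = (6 - 2*11/9)**2 = (6 - 22/9)**2 = (32/9)**2 = 1024/81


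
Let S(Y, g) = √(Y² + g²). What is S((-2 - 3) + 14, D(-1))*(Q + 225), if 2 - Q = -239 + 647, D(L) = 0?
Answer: -1629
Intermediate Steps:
Q = -406 (Q = 2 - (-239 + 647) = 2 - 1*408 = 2 - 408 = -406)
S((-2 - 3) + 14, D(-1))*(Q + 225) = √(((-2 - 3) + 14)² + 0²)*(-406 + 225) = √((-5 + 14)² + 0)*(-181) = √(9² + 0)*(-181) = √(81 + 0)*(-181) = √81*(-181) = 9*(-181) = -1629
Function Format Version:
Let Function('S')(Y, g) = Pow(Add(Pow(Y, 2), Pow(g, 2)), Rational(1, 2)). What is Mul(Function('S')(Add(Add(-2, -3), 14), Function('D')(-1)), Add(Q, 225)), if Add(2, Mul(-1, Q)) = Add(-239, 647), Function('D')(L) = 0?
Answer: -1629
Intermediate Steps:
Q = -406 (Q = Add(2, Mul(-1, Add(-239, 647))) = Add(2, Mul(-1, 408)) = Add(2, -408) = -406)
Mul(Function('S')(Add(Add(-2, -3), 14), Function('D')(-1)), Add(Q, 225)) = Mul(Pow(Add(Pow(Add(Add(-2, -3), 14), 2), Pow(0, 2)), Rational(1, 2)), Add(-406, 225)) = Mul(Pow(Add(Pow(Add(-5, 14), 2), 0), Rational(1, 2)), -181) = Mul(Pow(Add(Pow(9, 2), 0), Rational(1, 2)), -181) = Mul(Pow(Add(81, 0), Rational(1, 2)), -181) = Mul(Pow(81, Rational(1, 2)), -181) = Mul(9, -181) = -1629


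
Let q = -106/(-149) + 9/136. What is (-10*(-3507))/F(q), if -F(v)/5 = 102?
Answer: -1169/17 ≈ -68.765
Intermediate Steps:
q = 15757/20264 (q = -106*(-1/149) + 9*(1/136) = 106/149 + 9/136 = 15757/20264 ≈ 0.77759)
F(v) = -510 (F(v) = -5*102 = -510)
(-10*(-3507))/F(q) = -10*(-3507)/(-510) = 35070*(-1/510) = -1169/17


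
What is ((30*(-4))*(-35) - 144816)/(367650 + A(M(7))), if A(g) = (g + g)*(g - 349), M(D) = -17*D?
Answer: -868/2957 ≈ -0.29354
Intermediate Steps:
A(g) = 2*g*(-349 + g) (A(g) = (2*g)*(-349 + g) = 2*g*(-349 + g))
((30*(-4))*(-35) - 144816)/(367650 + A(M(7))) = ((30*(-4))*(-35) - 144816)/(367650 + 2*(-17*7)*(-349 - 17*7)) = (-120*(-35) - 144816)/(367650 + 2*(-119)*(-349 - 119)) = (4200 - 144816)/(367650 + 2*(-119)*(-468)) = -140616/(367650 + 111384) = -140616/479034 = -140616*1/479034 = -868/2957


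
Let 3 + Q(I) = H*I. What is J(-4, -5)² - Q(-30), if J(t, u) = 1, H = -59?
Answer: -1766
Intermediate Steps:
Q(I) = -3 - 59*I
J(-4, -5)² - Q(-30) = 1² - (-3 - 59*(-30)) = 1 - (-3 + 1770) = 1 - 1*1767 = 1 - 1767 = -1766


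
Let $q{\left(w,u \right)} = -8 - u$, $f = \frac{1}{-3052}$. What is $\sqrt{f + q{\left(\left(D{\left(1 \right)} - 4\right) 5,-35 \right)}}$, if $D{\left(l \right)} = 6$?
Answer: $\frac{\sqrt{62873489}}{1526} \approx 5.1961$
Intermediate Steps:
$f = - \frac{1}{3052} \approx -0.00032765$
$\sqrt{f + q{\left(\left(D{\left(1 \right)} - 4\right) 5,-35 \right)}} = \sqrt{- \frac{1}{3052} - -27} = \sqrt{- \frac{1}{3052} + \left(-8 + 35\right)} = \sqrt{- \frac{1}{3052} + 27} = \sqrt{\frac{82403}{3052}} = \frac{\sqrt{62873489}}{1526}$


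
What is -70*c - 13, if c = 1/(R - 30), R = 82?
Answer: -373/26 ≈ -14.346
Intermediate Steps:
c = 1/52 (c = 1/(82 - 30) = 1/52 ≈ 0.019231)
-70*c - 13 = -70*1/52 - 13 = -35/26 - 13 = -373/26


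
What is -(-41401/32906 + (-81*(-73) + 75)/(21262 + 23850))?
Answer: 104415049/92778467 ≈ 1.1254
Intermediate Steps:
-(-41401/32906 + (-81*(-73) + 75)/(21262 + 23850)) = -(-41401*1/32906 + (5913 + 75)/45112) = -(-41401/32906 + 5988*(1/45112)) = -(-41401/32906 + 1497/11278) = -1*(-104415049/92778467) = 104415049/92778467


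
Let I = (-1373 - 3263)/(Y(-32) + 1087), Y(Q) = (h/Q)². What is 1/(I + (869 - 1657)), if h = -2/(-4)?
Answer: -4452353/3527443220 ≈ -0.0012622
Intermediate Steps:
h = ½ (h = -2*(-¼) = ½ ≈ 0.50000)
Y(Q) = 1/(4*Q²) (Y(Q) = (1/(2*Q))² = 1/(4*Q²))
I = -18989056/4452353 (I = (-1373 - 3263)/((¼)/(-32)² + 1087) = -4636/((¼)*(1/1024) + 1087) = -4636/(1/4096 + 1087) = -4636/4452353/4096 = -4636*4096/4452353 = -18989056/4452353 ≈ -4.2649)
1/(I + (869 - 1657)) = 1/(-18989056/4452353 + (869 - 1657)) = 1/(-18989056/4452353 - 788) = 1/(-3527443220/4452353) = -4452353/3527443220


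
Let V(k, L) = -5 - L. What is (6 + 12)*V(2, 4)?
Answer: -162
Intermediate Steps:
(6 + 12)*V(2, 4) = (6 + 12)*(-5 - 1*4) = 18*(-5 - 4) = 18*(-9) = -162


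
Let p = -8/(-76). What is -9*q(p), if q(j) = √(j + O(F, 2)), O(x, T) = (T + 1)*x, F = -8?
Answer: -9*I*√8626/19 ≈ -43.994*I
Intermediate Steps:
p = 2/19 (p = -8*(-1/76) = 2/19 ≈ 0.10526)
O(x, T) = x*(1 + T) (O(x, T) = (1 + T)*x = x*(1 + T))
q(j) = √(-24 + j) (q(j) = √(j - 8*(1 + 2)) = √(j - 8*3) = √(j - 24) = √(-24 + j))
-9*q(p) = -9*√(-24 + 2/19) = -9*I*√8626/19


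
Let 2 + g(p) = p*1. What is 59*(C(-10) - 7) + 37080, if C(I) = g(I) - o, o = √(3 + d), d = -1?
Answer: 35959 - 59*√2 ≈ 35876.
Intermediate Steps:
o = √2 (o = √(3 - 1) = √2 ≈ 1.4142)
g(p) = -2 + p (g(p) = -2 + p*1 = -2 + p)
C(I) = -2 + I - √2 (C(I) = (-2 + I) - √2 = -2 + I - √2)
59*(C(-10) - 7) + 37080 = 59*((-2 - 10 - √2) - 7) + 37080 = 59*((-12 - √2) - 7) + 37080 = 59*(-19 - √2) + 37080 = (-1121 - 59*√2) + 37080 = 35959 - 59*√2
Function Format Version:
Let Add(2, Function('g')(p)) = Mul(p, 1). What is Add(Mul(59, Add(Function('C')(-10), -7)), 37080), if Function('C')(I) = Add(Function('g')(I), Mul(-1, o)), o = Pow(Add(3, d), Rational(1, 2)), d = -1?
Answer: Add(35959, Mul(-59, Pow(2, Rational(1, 2)))) ≈ 35876.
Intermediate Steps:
o = Pow(2, Rational(1, 2)) (o = Pow(Add(3, -1), Rational(1, 2)) = Pow(2, Rational(1, 2)) ≈ 1.4142)
Function('g')(p) = Add(-2, p) (Function('g')(p) = Add(-2, Mul(p, 1)) = Add(-2, p))
Function('C')(I) = Add(-2, I, Mul(-1, Pow(2, Rational(1, 2)))) (Function('C')(I) = Add(Add(-2, I), Mul(-1, Pow(2, Rational(1, 2)))) = Add(-2, I, Mul(-1, Pow(2, Rational(1, 2)))))
Add(Mul(59, Add(Function('C')(-10), -7)), 37080) = Add(Mul(59, Add(Add(-2, -10, Mul(-1, Pow(2, Rational(1, 2)))), -7)), 37080) = Add(Mul(59, Add(Add(-12, Mul(-1, Pow(2, Rational(1, 2)))), -7)), 37080) = Add(Mul(59, Add(-19, Mul(-1, Pow(2, Rational(1, 2))))), 37080) = Add(Add(-1121, Mul(-59, Pow(2, Rational(1, 2)))), 37080) = Add(35959, Mul(-59, Pow(2, Rational(1, 2))))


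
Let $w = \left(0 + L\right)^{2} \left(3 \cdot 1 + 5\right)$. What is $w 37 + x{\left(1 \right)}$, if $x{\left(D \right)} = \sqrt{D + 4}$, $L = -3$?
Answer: $2664 + \sqrt{5} \approx 2666.2$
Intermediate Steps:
$x{\left(D \right)} = \sqrt{4 + D}$
$w = 72$ ($w = \left(0 - 3\right)^{2} \left(3 \cdot 1 + 5\right) = \left(-3\right)^{2} \left(3 + 5\right) = 9 \cdot 8 = 72$)
$w 37 + x{\left(1 \right)} = 72 \cdot 37 + \sqrt{4 + 1} = 2664 + \sqrt{5}$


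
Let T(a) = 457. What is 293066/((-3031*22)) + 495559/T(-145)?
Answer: 16455467038/15236837 ≈ 1080.0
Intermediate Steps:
293066/((-3031*22)) + 495559/T(-145) = 293066/((-3031*22)) + 495559/457 = 293066/(-66682) + 495559*(1/457) = 293066*(-1/66682) + 495559/457 = -146533/33341 + 495559/457 = 16455467038/15236837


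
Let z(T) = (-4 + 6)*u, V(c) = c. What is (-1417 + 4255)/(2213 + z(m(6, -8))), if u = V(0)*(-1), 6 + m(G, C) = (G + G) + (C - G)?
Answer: 2838/2213 ≈ 1.2824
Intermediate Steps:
m(G, C) = -6 + C + G (m(G, C) = -6 + ((G + G) + (C - G)) = -6 + (2*G + (C - G)) = -6 + (C + G) = -6 + C + G)
u = 0 (u = 0*(-1) = 0)
z(T) = 0 (z(T) = (-4 + 6)*0 = 2*0 = 0)
(-1417 + 4255)/(2213 + z(m(6, -8))) = (-1417 + 4255)/(2213 + 0) = 2838/2213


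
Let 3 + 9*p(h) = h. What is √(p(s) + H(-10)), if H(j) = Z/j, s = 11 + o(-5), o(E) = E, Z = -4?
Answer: √165/15 ≈ 0.85635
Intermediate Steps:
s = 6 (s = 11 - 5 = 6)
p(h) = -⅓ + h/9
H(j) = -4/j
√(p(s) + H(-10)) = √((-⅓ + (⅑)*6) - 4/(-10)) = √((-⅓ + ⅔) - 4*(-⅒)) = √(⅓ + ⅖) = √(11/15) = √165/15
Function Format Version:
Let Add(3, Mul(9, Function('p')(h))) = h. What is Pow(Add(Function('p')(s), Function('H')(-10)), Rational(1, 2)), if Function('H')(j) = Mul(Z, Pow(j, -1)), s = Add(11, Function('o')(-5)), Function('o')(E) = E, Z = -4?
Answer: Mul(Rational(1, 15), Pow(165, Rational(1, 2))) ≈ 0.85635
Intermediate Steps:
s = 6 (s = Add(11, -5) = 6)
Function('p')(h) = Add(Rational(-1, 3), Mul(Rational(1, 9), h))
Function('H')(j) = Mul(-4, Pow(j, -1))
Pow(Add(Function('p')(s), Function('H')(-10)), Rational(1, 2)) = Pow(Add(Add(Rational(-1, 3), Mul(Rational(1, 9), 6)), Mul(-4, Pow(-10, -1))), Rational(1, 2)) = Pow(Add(Add(Rational(-1, 3), Rational(2, 3)), Mul(-4, Rational(-1, 10))), Rational(1, 2)) = Pow(Add(Rational(1, 3), Rational(2, 5)), Rational(1, 2)) = Pow(Rational(11, 15), Rational(1, 2)) = Mul(Rational(1, 15), Pow(165, Rational(1, 2)))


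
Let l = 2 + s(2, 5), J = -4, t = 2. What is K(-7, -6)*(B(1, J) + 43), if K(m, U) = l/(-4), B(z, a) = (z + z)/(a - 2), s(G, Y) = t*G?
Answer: -64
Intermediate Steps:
s(G, Y) = 2*G
B(z, a) = 2*z/(-2 + a) (B(z, a) = (2*z)/(-2 + a) = 2*z/(-2 + a))
l = 6 (l = 2 + 2*2 = 2 + 4 = 6)
K(m, U) = -3/2 (K(m, U) = 6/(-4) = 6*(-¼) = -3/2)
K(-7, -6)*(B(1, J) + 43) = -3*(2*1/(-2 - 4) + 43)/2 = -3*(2*1/(-6) + 43)/2 = -3*(2*1*(-⅙) + 43)/2 = -3*(-⅓ + 43)/2 = -3/2*128/3 = -64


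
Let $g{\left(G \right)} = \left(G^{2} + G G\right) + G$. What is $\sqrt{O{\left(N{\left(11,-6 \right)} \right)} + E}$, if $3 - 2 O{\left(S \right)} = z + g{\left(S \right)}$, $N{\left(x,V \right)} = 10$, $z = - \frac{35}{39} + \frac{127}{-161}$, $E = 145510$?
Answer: $\frac{\sqrt{22931227161570}}{12558} \approx 381.32$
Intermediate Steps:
$g{\left(G \right)} = G + 2 G^{2}$ ($g{\left(G \right)} = \left(G^{2} + G^{2}\right) + G = 2 G^{2} + G = G + 2 G^{2}$)
$z = - \frac{10588}{6279}$ ($z = \left(-35\right) \frac{1}{39} + 127 \left(- \frac{1}{161}\right) = - \frac{35}{39} - \frac{127}{161} = - \frac{10588}{6279} \approx -1.6863$)
$O{\left(S \right)} = \frac{29425}{12558} - \frac{S \left(1 + 2 S\right)}{2}$ ($O{\left(S \right)} = \frac{3}{2} - \frac{- \frac{10588}{6279} + S \left(1 + 2 S\right)}{2} = \frac{3}{2} - \left(- \frac{5294}{6279} + \frac{S \left(1 + 2 S\right)}{2}\right) = \frac{29425}{12558} - \frac{S \left(1 + 2 S\right)}{2}$)
$\sqrt{O{\left(N{\left(11,-6 \right)} \right)} + E} = \sqrt{\left(\frac{29425}{12558} - 10^{2} - 5\right) + 145510} = \sqrt{\left(\frac{29425}{12558} - 100 - 5\right) + 145510} = \sqrt{- \frac{1289165}{12558} + 145510} = \sqrt{\frac{1826025415}{12558}} = \frac{\sqrt{22931227161570}}{12558}$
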